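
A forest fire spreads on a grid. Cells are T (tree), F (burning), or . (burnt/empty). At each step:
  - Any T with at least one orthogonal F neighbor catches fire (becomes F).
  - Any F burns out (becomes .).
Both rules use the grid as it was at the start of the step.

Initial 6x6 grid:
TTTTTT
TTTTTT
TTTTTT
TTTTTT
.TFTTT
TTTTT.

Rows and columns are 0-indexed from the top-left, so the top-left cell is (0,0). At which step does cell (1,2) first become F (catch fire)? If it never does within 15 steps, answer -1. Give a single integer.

Step 1: cell (1,2)='T' (+4 fires, +1 burnt)
Step 2: cell (1,2)='T' (+6 fires, +4 burnt)
Step 3: cell (1,2)='F' (+8 fires, +6 burnt)
  -> target ignites at step 3
Step 4: cell (1,2)='.' (+6 fires, +8 burnt)
Step 5: cell (1,2)='.' (+5 fires, +6 burnt)
Step 6: cell (1,2)='.' (+3 fires, +5 burnt)
Step 7: cell (1,2)='.' (+1 fires, +3 burnt)
Step 8: cell (1,2)='.' (+0 fires, +1 burnt)
  fire out at step 8

3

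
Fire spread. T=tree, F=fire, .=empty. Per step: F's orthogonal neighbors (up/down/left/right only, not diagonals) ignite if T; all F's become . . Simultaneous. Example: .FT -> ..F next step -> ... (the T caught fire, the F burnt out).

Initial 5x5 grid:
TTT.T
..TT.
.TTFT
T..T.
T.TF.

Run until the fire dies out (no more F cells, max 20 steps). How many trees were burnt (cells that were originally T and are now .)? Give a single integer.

Answer: 10

Derivation:
Step 1: +5 fires, +2 burnt (F count now 5)
Step 2: +2 fires, +5 burnt (F count now 2)
Step 3: +1 fires, +2 burnt (F count now 1)
Step 4: +1 fires, +1 burnt (F count now 1)
Step 5: +1 fires, +1 burnt (F count now 1)
Step 6: +0 fires, +1 burnt (F count now 0)
Fire out after step 6
Initially T: 13, now '.': 22
Total burnt (originally-T cells now '.'): 10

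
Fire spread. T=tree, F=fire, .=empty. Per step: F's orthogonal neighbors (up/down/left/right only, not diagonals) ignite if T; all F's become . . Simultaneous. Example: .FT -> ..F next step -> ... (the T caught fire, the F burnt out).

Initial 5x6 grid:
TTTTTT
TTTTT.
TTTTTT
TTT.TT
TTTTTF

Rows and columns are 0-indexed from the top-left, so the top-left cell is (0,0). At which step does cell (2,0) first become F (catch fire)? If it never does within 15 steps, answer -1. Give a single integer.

Step 1: cell (2,0)='T' (+2 fires, +1 burnt)
Step 2: cell (2,0)='T' (+3 fires, +2 burnt)
Step 3: cell (2,0)='T' (+2 fires, +3 burnt)
Step 4: cell (2,0)='T' (+4 fires, +2 burnt)
Step 5: cell (2,0)='T' (+5 fires, +4 burnt)
Step 6: cell (2,0)='T' (+5 fires, +5 burnt)
Step 7: cell (2,0)='F' (+3 fires, +5 burnt)
  -> target ignites at step 7
Step 8: cell (2,0)='.' (+2 fires, +3 burnt)
Step 9: cell (2,0)='.' (+1 fires, +2 burnt)
Step 10: cell (2,0)='.' (+0 fires, +1 burnt)
  fire out at step 10

7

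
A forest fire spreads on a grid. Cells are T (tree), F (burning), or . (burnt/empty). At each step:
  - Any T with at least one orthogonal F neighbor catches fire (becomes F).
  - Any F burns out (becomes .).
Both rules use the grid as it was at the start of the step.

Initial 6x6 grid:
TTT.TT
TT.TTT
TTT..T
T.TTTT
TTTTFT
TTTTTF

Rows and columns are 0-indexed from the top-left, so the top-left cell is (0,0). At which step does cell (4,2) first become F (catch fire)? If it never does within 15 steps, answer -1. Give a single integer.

Step 1: cell (4,2)='T' (+4 fires, +2 burnt)
Step 2: cell (4,2)='F' (+4 fires, +4 burnt)
  -> target ignites at step 2
Step 3: cell (4,2)='.' (+4 fires, +4 burnt)
Step 4: cell (4,2)='.' (+4 fires, +4 burnt)
Step 5: cell (4,2)='.' (+5 fires, +4 burnt)
Step 6: cell (4,2)='.' (+4 fires, +5 burnt)
Step 7: cell (4,2)='.' (+2 fires, +4 burnt)
Step 8: cell (4,2)='.' (+2 fires, +2 burnt)
Step 9: cell (4,2)='.' (+0 fires, +2 burnt)
  fire out at step 9

2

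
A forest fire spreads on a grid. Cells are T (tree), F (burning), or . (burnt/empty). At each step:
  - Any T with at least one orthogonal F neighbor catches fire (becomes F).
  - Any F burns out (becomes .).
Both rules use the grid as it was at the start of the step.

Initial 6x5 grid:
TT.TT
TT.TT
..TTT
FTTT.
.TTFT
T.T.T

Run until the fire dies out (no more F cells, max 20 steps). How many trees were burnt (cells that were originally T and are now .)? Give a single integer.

Step 1: +4 fires, +2 burnt (F count now 4)
Step 2: +5 fires, +4 burnt (F count now 5)
Step 3: +3 fires, +5 burnt (F count now 3)
Step 4: +2 fires, +3 burnt (F count now 2)
Step 5: +1 fires, +2 burnt (F count now 1)
Step 6: +0 fires, +1 burnt (F count now 0)
Fire out after step 6
Initially T: 20, now '.': 25
Total burnt (originally-T cells now '.'): 15

Answer: 15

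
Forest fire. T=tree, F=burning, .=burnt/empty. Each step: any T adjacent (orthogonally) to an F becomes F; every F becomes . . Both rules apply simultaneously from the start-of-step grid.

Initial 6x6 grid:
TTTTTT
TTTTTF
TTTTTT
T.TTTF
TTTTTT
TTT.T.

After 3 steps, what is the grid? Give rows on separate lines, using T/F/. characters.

Step 1: 5 trees catch fire, 2 burn out
  TTTTTF
  TTTTF.
  TTTTTF
  T.TTF.
  TTTTTF
  TTT.T.
Step 2: 5 trees catch fire, 5 burn out
  TTTTF.
  TTTF..
  TTTTF.
  T.TF..
  TTTTF.
  TTT.T.
Step 3: 6 trees catch fire, 5 burn out
  TTTF..
  TTF...
  TTTF..
  T.F...
  TTTF..
  TTT.F.

TTTF..
TTF...
TTTF..
T.F...
TTTF..
TTT.F.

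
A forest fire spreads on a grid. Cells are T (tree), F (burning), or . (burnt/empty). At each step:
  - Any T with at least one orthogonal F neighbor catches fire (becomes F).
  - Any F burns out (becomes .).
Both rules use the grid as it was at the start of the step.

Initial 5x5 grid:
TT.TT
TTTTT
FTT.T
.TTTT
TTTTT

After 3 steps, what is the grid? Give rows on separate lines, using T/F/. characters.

Step 1: 2 trees catch fire, 1 burn out
  TT.TT
  FTTTT
  .FT.T
  .TTTT
  TTTTT
Step 2: 4 trees catch fire, 2 burn out
  FT.TT
  .FTTT
  ..F.T
  .FTTT
  TTTTT
Step 3: 4 trees catch fire, 4 burn out
  .F.TT
  ..FTT
  ....T
  ..FTT
  TFTTT

.F.TT
..FTT
....T
..FTT
TFTTT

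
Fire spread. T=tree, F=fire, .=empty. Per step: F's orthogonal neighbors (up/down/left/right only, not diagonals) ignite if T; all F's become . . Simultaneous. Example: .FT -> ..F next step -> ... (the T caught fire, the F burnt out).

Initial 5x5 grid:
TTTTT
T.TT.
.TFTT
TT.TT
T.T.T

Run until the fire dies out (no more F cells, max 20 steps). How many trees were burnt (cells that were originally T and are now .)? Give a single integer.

Answer: 17

Derivation:
Step 1: +3 fires, +1 burnt (F count now 3)
Step 2: +5 fires, +3 burnt (F count now 5)
Step 3: +4 fires, +5 burnt (F count now 4)
Step 4: +4 fires, +4 burnt (F count now 4)
Step 5: +1 fires, +4 burnt (F count now 1)
Step 6: +0 fires, +1 burnt (F count now 0)
Fire out after step 6
Initially T: 18, now '.': 24
Total burnt (originally-T cells now '.'): 17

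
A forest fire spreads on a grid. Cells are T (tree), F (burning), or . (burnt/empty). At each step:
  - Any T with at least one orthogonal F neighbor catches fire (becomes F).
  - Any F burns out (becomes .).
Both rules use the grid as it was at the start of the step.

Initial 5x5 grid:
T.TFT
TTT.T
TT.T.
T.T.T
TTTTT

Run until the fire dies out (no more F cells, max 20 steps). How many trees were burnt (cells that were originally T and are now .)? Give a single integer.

Step 1: +2 fires, +1 burnt (F count now 2)
Step 2: +2 fires, +2 burnt (F count now 2)
Step 3: +1 fires, +2 burnt (F count now 1)
Step 4: +2 fires, +1 burnt (F count now 2)
Step 5: +2 fires, +2 burnt (F count now 2)
Step 6: +1 fires, +2 burnt (F count now 1)
Step 7: +1 fires, +1 burnt (F count now 1)
Step 8: +1 fires, +1 burnt (F count now 1)
Step 9: +1 fires, +1 burnt (F count now 1)
Step 10: +2 fires, +1 burnt (F count now 2)
Step 11: +1 fires, +2 burnt (F count now 1)
Step 12: +1 fires, +1 burnt (F count now 1)
Step 13: +0 fires, +1 burnt (F count now 0)
Fire out after step 13
Initially T: 18, now '.': 24
Total burnt (originally-T cells now '.'): 17

Answer: 17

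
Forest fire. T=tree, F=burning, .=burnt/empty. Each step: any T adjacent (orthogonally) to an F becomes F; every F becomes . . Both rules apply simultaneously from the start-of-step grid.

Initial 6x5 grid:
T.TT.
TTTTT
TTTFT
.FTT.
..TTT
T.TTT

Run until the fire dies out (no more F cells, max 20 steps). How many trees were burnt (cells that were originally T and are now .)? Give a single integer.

Answer: 20

Derivation:
Step 1: +6 fires, +2 burnt (F count now 6)
Step 2: +7 fires, +6 burnt (F count now 7)
Step 3: +5 fires, +7 burnt (F count now 5)
Step 4: +2 fires, +5 burnt (F count now 2)
Step 5: +0 fires, +2 burnt (F count now 0)
Fire out after step 5
Initially T: 21, now '.': 29
Total burnt (originally-T cells now '.'): 20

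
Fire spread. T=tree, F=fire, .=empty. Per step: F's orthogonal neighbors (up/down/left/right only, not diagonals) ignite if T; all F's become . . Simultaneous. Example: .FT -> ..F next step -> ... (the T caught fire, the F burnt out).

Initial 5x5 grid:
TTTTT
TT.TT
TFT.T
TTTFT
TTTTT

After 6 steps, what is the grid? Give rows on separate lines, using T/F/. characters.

Step 1: 7 trees catch fire, 2 burn out
  TTTTT
  TF.TT
  F.F.T
  TFF.F
  TTTFT
Step 2: 7 trees catch fire, 7 burn out
  TFTTT
  F..TT
  ....F
  F....
  TFF.F
Step 3: 4 trees catch fire, 7 burn out
  F.FTT
  ...TF
  .....
  .....
  F....
Step 4: 3 trees catch fire, 4 burn out
  ...FF
  ...F.
  .....
  .....
  .....
Step 5: 0 trees catch fire, 3 burn out
  .....
  .....
  .....
  .....
  .....
Step 6: 0 trees catch fire, 0 burn out
  .....
  .....
  .....
  .....
  .....

.....
.....
.....
.....
.....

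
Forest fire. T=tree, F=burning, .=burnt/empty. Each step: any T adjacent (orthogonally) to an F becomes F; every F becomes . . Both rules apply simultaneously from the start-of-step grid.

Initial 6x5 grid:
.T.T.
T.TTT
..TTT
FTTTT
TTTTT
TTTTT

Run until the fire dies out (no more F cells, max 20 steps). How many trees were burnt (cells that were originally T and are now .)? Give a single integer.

Answer: 21

Derivation:
Step 1: +2 fires, +1 burnt (F count now 2)
Step 2: +3 fires, +2 burnt (F count now 3)
Step 3: +4 fires, +3 burnt (F count now 4)
Step 4: +5 fires, +4 burnt (F count now 5)
Step 5: +4 fires, +5 burnt (F count now 4)
Step 6: +3 fires, +4 burnt (F count now 3)
Step 7: +0 fires, +3 burnt (F count now 0)
Fire out after step 7
Initially T: 23, now '.': 28
Total burnt (originally-T cells now '.'): 21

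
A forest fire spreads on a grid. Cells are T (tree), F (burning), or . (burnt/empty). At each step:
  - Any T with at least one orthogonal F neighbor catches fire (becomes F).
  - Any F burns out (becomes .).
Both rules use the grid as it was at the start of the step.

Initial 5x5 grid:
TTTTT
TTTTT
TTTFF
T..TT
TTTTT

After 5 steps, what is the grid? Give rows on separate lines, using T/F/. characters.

Step 1: 5 trees catch fire, 2 burn out
  TTTTT
  TTTFF
  TTF..
  T..FF
  TTTTT
Step 2: 6 trees catch fire, 5 burn out
  TTTFF
  TTF..
  TF...
  T....
  TTTFF
Step 3: 4 trees catch fire, 6 burn out
  TTF..
  TF...
  F....
  T....
  TTF..
Step 4: 4 trees catch fire, 4 burn out
  TF...
  F....
  .....
  F....
  TF...
Step 5: 2 trees catch fire, 4 burn out
  F....
  .....
  .....
  .....
  F....

F....
.....
.....
.....
F....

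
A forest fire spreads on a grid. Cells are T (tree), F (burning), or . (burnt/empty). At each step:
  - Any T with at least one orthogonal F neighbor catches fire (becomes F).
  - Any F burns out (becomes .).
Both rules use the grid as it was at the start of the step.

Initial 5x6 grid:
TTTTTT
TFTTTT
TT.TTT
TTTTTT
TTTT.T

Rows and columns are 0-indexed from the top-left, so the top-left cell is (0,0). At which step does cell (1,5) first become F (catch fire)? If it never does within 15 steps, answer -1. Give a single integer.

Step 1: cell (1,5)='T' (+4 fires, +1 burnt)
Step 2: cell (1,5)='T' (+5 fires, +4 burnt)
Step 3: cell (1,5)='T' (+6 fires, +5 burnt)
Step 4: cell (1,5)='F' (+6 fires, +6 burnt)
  -> target ignites at step 4
Step 5: cell (1,5)='.' (+4 fires, +6 burnt)
Step 6: cell (1,5)='.' (+1 fires, +4 burnt)
Step 7: cell (1,5)='.' (+1 fires, +1 burnt)
Step 8: cell (1,5)='.' (+0 fires, +1 burnt)
  fire out at step 8

4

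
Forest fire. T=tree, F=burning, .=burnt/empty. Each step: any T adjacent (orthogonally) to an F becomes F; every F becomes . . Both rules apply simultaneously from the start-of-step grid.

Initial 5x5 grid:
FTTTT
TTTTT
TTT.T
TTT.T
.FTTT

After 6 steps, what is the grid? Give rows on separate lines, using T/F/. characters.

Step 1: 4 trees catch fire, 2 burn out
  .FTTT
  FTTTT
  TTT.T
  TFT.T
  ..FTT
Step 2: 7 trees catch fire, 4 burn out
  ..FTT
  .FTTT
  FFT.T
  F.F.T
  ...FT
Step 3: 4 trees catch fire, 7 burn out
  ...FT
  ..FTT
  ..F.T
  ....T
  ....F
Step 4: 3 trees catch fire, 4 burn out
  ....F
  ...FT
  ....T
  ....F
  .....
Step 5: 2 trees catch fire, 3 burn out
  .....
  ....F
  ....F
  .....
  .....
Step 6: 0 trees catch fire, 2 burn out
  .....
  .....
  .....
  .....
  .....

.....
.....
.....
.....
.....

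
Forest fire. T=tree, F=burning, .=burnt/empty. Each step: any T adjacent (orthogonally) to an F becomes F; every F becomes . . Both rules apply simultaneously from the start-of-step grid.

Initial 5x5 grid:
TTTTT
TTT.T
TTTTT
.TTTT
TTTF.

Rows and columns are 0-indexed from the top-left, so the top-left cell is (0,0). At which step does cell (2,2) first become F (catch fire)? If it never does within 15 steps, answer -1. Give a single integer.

Step 1: cell (2,2)='T' (+2 fires, +1 burnt)
Step 2: cell (2,2)='T' (+4 fires, +2 burnt)
Step 3: cell (2,2)='F' (+4 fires, +4 burnt)
  -> target ignites at step 3
Step 4: cell (2,2)='.' (+3 fires, +4 burnt)
Step 5: cell (2,2)='.' (+4 fires, +3 burnt)
Step 6: cell (2,2)='.' (+3 fires, +4 burnt)
Step 7: cell (2,2)='.' (+1 fires, +3 burnt)
Step 8: cell (2,2)='.' (+0 fires, +1 burnt)
  fire out at step 8

3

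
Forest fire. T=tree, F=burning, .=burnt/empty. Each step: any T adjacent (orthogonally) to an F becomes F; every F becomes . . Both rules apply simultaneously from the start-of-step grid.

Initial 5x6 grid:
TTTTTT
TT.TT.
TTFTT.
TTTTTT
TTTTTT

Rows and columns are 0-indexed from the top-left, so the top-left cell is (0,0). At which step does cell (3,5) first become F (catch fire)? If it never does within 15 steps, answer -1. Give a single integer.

Step 1: cell (3,5)='T' (+3 fires, +1 burnt)
Step 2: cell (3,5)='T' (+7 fires, +3 burnt)
Step 3: cell (3,5)='T' (+8 fires, +7 burnt)
Step 4: cell (3,5)='F' (+6 fires, +8 burnt)
  -> target ignites at step 4
Step 5: cell (3,5)='.' (+2 fires, +6 burnt)
Step 6: cell (3,5)='.' (+0 fires, +2 burnt)
  fire out at step 6

4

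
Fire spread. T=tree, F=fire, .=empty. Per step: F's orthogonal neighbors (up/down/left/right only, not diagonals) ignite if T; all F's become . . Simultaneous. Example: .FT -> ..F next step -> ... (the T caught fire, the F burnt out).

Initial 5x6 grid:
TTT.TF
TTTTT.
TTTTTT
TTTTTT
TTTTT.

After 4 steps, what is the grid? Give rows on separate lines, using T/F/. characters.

Step 1: 1 trees catch fire, 1 burn out
  TTT.F.
  TTTTT.
  TTTTTT
  TTTTTT
  TTTTT.
Step 2: 1 trees catch fire, 1 burn out
  TTT...
  TTTTF.
  TTTTTT
  TTTTTT
  TTTTT.
Step 3: 2 trees catch fire, 1 burn out
  TTT...
  TTTF..
  TTTTFT
  TTTTTT
  TTTTT.
Step 4: 4 trees catch fire, 2 burn out
  TTT...
  TTF...
  TTTF.F
  TTTTFT
  TTTTT.

TTT...
TTF...
TTTF.F
TTTTFT
TTTTT.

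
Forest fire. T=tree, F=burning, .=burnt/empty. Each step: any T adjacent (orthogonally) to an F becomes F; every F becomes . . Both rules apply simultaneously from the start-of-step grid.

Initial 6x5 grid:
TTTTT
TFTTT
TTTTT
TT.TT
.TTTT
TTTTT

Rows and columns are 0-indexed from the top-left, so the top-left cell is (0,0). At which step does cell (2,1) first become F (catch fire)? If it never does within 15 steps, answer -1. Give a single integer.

Step 1: cell (2,1)='F' (+4 fires, +1 burnt)
  -> target ignites at step 1
Step 2: cell (2,1)='.' (+6 fires, +4 burnt)
Step 3: cell (2,1)='.' (+5 fires, +6 burnt)
Step 4: cell (2,1)='.' (+5 fires, +5 burnt)
Step 5: cell (2,1)='.' (+4 fires, +5 burnt)
Step 6: cell (2,1)='.' (+2 fires, +4 burnt)
Step 7: cell (2,1)='.' (+1 fires, +2 burnt)
Step 8: cell (2,1)='.' (+0 fires, +1 burnt)
  fire out at step 8

1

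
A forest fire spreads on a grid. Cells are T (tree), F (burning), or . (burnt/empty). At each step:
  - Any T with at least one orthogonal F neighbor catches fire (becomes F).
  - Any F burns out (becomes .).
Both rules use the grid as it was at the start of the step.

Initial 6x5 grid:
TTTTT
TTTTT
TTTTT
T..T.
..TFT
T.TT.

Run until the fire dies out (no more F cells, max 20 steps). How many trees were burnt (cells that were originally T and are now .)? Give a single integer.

Answer: 21

Derivation:
Step 1: +4 fires, +1 burnt (F count now 4)
Step 2: +2 fires, +4 burnt (F count now 2)
Step 3: +3 fires, +2 burnt (F count now 3)
Step 4: +4 fires, +3 burnt (F count now 4)
Step 5: +4 fires, +4 burnt (F count now 4)
Step 6: +3 fires, +4 burnt (F count now 3)
Step 7: +1 fires, +3 burnt (F count now 1)
Step 8: +0 fires, +1 burnt (F count now 0)
Fire out after step 8
Initially T: 22, now '.': 29
Total burnt (originally-T cells now '.'): 21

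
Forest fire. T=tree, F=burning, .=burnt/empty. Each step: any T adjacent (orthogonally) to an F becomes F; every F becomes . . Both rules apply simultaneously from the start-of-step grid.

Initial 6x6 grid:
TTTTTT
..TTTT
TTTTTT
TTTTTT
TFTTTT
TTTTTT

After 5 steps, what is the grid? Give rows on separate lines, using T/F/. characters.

Step 1: 4 trees catch fire, 1 burn out
  TTTTTT
  ..TTTT
  TTTTTT
  TFTTTT
  F.FTTT
  TFTTTT
Step 2: 6 trees catch fire, 4 burn out
  TTTTTT
  ..TTTT
  TFTTTT
  F.FTTT
  ...FTT
  F.FTTT
Step 3: 5 trees catch fire, 6 burn out
  TTTTTT
  ..TTTT
  F.FTTT
  ...FTT
  ....FT
  ...FTT
Step 4: 5 trees catch fire, 5 burn out
  TTTTTT
  ..FTTT
  ...FTT
  ....FT
  .....F
  ....FT
Step 5: 5 trees catch fire, 5 burn out
  TTFTTT
  ...FTT
  ....FT
  .....F
  ......
  .....F

TTFTTT
...FTT
....FT
.....F
......
.....F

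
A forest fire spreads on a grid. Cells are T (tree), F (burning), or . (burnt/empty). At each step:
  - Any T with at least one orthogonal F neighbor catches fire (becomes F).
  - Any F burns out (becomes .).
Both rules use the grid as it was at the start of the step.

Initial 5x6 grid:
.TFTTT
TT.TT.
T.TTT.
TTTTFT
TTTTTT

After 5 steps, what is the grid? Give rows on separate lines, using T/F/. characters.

Step 1: 6 trees catch fire, 2 burn out
  .F.FTT
  TT.TT.
  T.TTF.
  TTTF.F
  TTTTFT
Step 2: 8 trees catch fire, 6 burn out
  ....FT
  TF.FF.
  T.TF..
  TTF...
  TTTF.F
Step 3: 5 trees catch fire, 8 burn out
  .....F
  F.....
  T.F...
  TF....
  TTF...
Step 4: 3 trees catch fire, 5 burn out
  ......
  ......
  F.....
  F.....
  TF....
Step 5: 1 trees catch fire, 3 burn out
  ......
  ......
  ......
  ......
  F.....

......
......
......
......
F.....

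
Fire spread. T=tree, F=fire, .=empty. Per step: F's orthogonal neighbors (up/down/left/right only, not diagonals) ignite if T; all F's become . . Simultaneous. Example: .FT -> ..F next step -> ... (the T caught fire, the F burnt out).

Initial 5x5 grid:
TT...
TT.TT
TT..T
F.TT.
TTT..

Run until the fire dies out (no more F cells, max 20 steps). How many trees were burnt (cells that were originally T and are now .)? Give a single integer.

Answer: 11

Derivation:
Step 1: +2 fires, +1 burnt (F count now 2)
Step 2: +3 fires, +2 burnt (F count now 3)
Step 3: +3 fires, +3 burnt (F count now 3)
Step 4: +2 fires, +3 burnt (F count now 2)
Step 5: +1 fires, +2 burnt (F count now 1)
Step 6: +0 fires, +1 burnt (F count now 0)
Fire out after step 6
Initially T: 14, now '.': 22
Total burnt (originally-T cells now '.'): 11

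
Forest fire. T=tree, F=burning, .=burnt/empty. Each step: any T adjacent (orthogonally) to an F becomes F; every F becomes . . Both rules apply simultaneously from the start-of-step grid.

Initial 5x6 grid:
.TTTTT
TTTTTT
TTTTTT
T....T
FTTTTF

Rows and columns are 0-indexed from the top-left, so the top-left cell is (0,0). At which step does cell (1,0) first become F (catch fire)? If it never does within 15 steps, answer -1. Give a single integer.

Step 1: cell (1,0)='T' (+4 fires, +2 burnt)
Step 2: cell (1,0)='T' (+4 fires, +4 burnt)
Step 3: cell (1,0)='F' (+4 fires, +4 burnt)
  -> target ignites at step 3
Step 4: cell (1,0)='.' (+5 fires, +4 burnt)
Step 5: cell (1,0)='.' (+4 fires, +5 burnt)
Step 6: cell (1,0)='.' (+2 fires, +4 burnt)
Step 7: cell (1,0)='.' (+0 fires, +2 burnt)
  fire out at step 7

3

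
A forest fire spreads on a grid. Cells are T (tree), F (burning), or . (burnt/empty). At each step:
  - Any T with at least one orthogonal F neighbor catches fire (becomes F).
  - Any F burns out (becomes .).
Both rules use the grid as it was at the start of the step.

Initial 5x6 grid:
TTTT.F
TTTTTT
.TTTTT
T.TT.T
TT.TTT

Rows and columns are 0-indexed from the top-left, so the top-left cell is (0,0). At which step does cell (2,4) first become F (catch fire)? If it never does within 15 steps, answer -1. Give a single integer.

Step 1: cell (2,4)='T' (+1 fires, +1 burnt)
Step 2: cell (2,4)='T' (+2 fires, +1 burnt)
Step 3: cell (2,4)='F' (+3 fires, +2 burnt)
  -> target ignites at step 3
Step 4: cell (2,4)='.' (+4 fires, +3 burnt)
Step 5: cell (2,4)='.' (+5 fires, +4 burnt)
Step 6: cell (2,4)='.' (+5 fires, +5 burnt)
Step 7: cell (2,4)='.' (+1 fires, +5 burnt)
Step 8: cell (2,4)='.' (+0 fires, +1 burnt)
  fire out at step 8

3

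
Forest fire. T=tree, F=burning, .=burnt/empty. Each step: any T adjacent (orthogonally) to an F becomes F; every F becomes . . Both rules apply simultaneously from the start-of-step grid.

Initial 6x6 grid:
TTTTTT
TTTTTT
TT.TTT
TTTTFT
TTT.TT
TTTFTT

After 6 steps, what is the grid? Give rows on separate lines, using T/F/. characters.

Step 1: 6 trees catch fire, 2 burn out
  TTTTTT
  TTTTTT
  TT.TFT
  TTTF.F
  TTT.FT
  TTF.FT
Step 2: 8 trees catch fire, 6 burn out
  TTTTTT
  TTTTFT
  TT.F.F
  TTF...
  TTF..F
  TF...F
Step 3: 6 trees catch fire, 8 burn out
  TTTTFT
  TTTF.F
  TT....
  TF....
  TF....
  F.....
Step 4: 6 trees catch fire, 6 burn out
  TTTF.F
  TTF...
  TF....
  F.....
  F.....
  ......
Step 5: 3 trees catch fire, 6 burn out
  TTF...
  TF....
  F.....
  ......
  ......
  ......
Step 6: 2 trees catch fire, 3 burn out
  TF....
  F.....
  ......
  ......
  ......
  ......

TF....
F.....
......
......
......
......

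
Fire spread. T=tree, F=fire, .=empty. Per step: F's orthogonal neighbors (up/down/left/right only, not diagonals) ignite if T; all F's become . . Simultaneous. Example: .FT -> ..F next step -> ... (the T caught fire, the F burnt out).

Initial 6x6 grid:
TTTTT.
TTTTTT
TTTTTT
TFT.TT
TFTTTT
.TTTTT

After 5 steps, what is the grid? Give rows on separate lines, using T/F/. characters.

Step 1: 6 trees catch fire, 2 burn out
  TTTTT.
  TTTTTT
  TFTTTT
  F.F.TT
  F.FTTT
  .FTTTT
Step 2: 5 trees catch fire, 6 burn out
  TTTTT.
  TFTTTT
  F.FTTT
  ....TT
  ...FTT
  ..FTTT
Step 3: 6 trees catch fire, 5 burn out
  TFTTT.
  F.FTTT
  ...FTT
  ....TT
  ....FT
  ...FTT
Step 4: 7 trees catch fire, 6 burn out
  F.FTT.
  ...FTT
  ....FT
  ....FT
  .....F
  ....FT
Step 5: 5 trees catch fire, 7 burn out
  ...FT.
  ....FT
  .....F
  .....F
  ......
  .....F

...FT.
....FT
.....F
.....F
......
.....F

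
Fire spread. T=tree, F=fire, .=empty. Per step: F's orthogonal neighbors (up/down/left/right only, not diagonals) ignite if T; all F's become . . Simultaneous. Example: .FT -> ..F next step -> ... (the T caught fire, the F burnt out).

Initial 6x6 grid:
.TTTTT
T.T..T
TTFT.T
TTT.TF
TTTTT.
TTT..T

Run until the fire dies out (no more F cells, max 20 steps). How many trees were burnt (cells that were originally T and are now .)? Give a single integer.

Step 1: +6 fires, +2 burnt (F count now 6)
Step 2: +6 fires, +6 burnt (F count now 6)
Step 3: +8 fires, +6 burnt (F count now 8)
Step 4: +3 fires, +8 burnt (F count now 3)
Step 5: +1 fires, +3 burnt (F count now 1)
Step 6: +0 fires, +1 burnt (F count now 0)
Fire out after step 6
Initially T: 25, now '.': 35
Total burnt (originally-T cells now '.'): 24

Answer: 24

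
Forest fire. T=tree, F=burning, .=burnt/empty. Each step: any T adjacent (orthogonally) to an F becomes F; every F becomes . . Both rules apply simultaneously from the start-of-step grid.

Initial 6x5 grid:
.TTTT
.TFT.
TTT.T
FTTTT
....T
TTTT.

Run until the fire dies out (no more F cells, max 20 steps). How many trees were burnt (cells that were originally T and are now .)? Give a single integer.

Step 1: +6 fires, +2 burnt (F count now 6)
Step 2: +4 fires, +6 burnt (F count now 4)
Step 3: +2 fires, +4 burnt (F count now 2)
Step 4: +1 fires, +2 burnt (F count now 1)
Step 5: +2 fires, +1 burnt (F count now 2)
Step 6: +0 fires, +2 burnt (F count now 0)
Fire out after step 6
Initially T: 19, now '.': 26
Total burnt (originally-T cells now '.'): 15

Answer: 15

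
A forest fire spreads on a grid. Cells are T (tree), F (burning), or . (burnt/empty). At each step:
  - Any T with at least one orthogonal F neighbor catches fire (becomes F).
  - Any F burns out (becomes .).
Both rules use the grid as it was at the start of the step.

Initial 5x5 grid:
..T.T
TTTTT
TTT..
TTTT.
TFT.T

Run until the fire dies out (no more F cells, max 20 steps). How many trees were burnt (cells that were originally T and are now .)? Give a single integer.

Step 1: +3 fires, +1 burnt (F count now 3)
Step 2: +3 fires, +3 burnt (F count now 3)
Step 3: +4 fires, +3 burnt (F count now 4)
Step 4: +2 fires, +4 burnt (F count now 2)
Step 5: +2 fires, +2 burnt (F count now 2)
Step 6: +1 fires, +2 burnt (F count now 1)
Step 7: +1 fires, +1 burnt (F count now 1)
Step 8: +0 fires, +1 burnt (F count now 0)
Fire out after step 8
Initially T: 17, now '.': 24
Total burnt (originally-T cells now '.'): 16

Answer: 16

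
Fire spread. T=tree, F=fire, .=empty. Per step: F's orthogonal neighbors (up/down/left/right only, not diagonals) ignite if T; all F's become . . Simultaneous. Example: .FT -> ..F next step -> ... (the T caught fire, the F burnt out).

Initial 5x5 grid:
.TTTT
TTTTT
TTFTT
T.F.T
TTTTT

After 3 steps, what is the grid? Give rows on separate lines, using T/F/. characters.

Step 1: 4 trees catch fire, 2 burn out
  .TTTT
  TTFTT
  TF.FT
  T...T
  TTFTT
Step 2: 7 trees catch fire, 4 burn out
  .TFTT
  TF.FT
  F...F
  T...T
  TF.FT
Step 3: 8 trees catch fire, 7 burn out
  .F.FT
  F...F
  .....
  F...F
  F...F

.F.FT
F...F
.....
F...F
F...F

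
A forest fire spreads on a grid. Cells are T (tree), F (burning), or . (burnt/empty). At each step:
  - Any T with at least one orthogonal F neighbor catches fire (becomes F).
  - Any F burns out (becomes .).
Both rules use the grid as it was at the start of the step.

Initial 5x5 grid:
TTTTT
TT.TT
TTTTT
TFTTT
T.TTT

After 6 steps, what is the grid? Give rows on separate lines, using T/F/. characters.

Step 1: 3 trees catch fire, 1 burn out
  TTTTT
  TT.TT
  TFTTT
  F.FTT
  T.TTT
Step 2: 6 trees catch fire, 3 burn out
  TTTTT
  TF.TT
  F.FTT
  ...FT
  F.FTT
Step 3: 5 trees catch fire, 6 burn out
  TFTTT
  F..TT
  ...FT
  ....F
  ...FT
Step 4: 5 trees catch fire, 5 burn out
  F.FTT
  ...FT
  ....F
  .....
  ....F
Step 5: 2 trees catch fire, 5 burn out
  ...FT
  ....F
  .....
  .....
  .....
Step 6: 1 trees catch fire, 2 burn out
  ....F
  .....
  .....
  .....
  .....

....F
.....
.....
.....
.....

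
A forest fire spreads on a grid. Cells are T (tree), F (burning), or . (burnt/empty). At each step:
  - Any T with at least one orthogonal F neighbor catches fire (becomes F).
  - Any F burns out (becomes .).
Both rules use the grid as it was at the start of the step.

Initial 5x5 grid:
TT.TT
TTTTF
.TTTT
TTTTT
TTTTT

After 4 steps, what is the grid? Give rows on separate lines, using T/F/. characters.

Step 1: 3 trees catch fire, 1 burn out
  TT.TF
  TTTF.
  .TTTF
  TTTTT
  TTTTT
Step 2: 4 trees catch fire, 3 burn out
  TT.F.
  TTF..
  .TTF.
  TTTTF
  TTTTT
Step 3: 4 trees catch fire, 4 burn out
  TT...
  TF...
  .TF..
  TTTF.
  TTTTF
Step 4: 5 trees catch fire, 4 burn out
  TF...
  F....
  .F...
  TTF..
  TTTF.

TF...
F....
.F...
TTF..
TTTF.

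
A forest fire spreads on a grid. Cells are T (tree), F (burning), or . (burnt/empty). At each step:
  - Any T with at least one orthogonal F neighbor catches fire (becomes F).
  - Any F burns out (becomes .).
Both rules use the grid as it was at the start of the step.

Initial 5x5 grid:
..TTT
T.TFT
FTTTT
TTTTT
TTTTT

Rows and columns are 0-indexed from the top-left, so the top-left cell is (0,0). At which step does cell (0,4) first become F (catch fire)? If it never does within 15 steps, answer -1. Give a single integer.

Step 1: cell (0,4)='T' (+7 fires, +2 burnt)
Step 2: cell (0,4)='F' (+7 fires, +7 burnt)
  -> target ignites at step 2
Step 3: cell (0,4)='.' (+4 fires, +7 burnt)
Step 4: cell (0,4)='.' (+2 fires, +4 burnt)
Step 5: cell (0,4)='.' (+0 fires, +2 burnt)
  fire out at step 5

2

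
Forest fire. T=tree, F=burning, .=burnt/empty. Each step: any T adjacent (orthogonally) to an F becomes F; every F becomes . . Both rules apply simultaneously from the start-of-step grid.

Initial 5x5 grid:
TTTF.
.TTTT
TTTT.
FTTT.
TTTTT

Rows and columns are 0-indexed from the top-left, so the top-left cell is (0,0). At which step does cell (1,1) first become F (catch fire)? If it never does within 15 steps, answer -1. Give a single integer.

Step 1: cell (1,1)='T' (+5 fires, +2 burnt)
Step 2: cell (1,1)='T' (+7 fires, +5 burnt)
Step 3: cell (1,1)='F' (+5 fires, +7 burnt)
  -> target ignites at step 3
Step 4: cell (1,1)='.' (+1 fires, +5 burnt)
Step 5: cell (1,1)='.' (+1 fires, +1 burnt)
Step 6: cell (1,1)='.' (+0 fires, +1 burnt)
  fire out at step 6

3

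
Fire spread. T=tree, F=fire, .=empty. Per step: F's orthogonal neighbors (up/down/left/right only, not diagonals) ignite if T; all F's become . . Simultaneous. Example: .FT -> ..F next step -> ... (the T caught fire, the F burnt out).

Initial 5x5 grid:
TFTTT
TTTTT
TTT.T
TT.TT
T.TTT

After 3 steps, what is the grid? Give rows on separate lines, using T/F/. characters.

Step 1: 3 trees catch fire, 1 burn out
  F.FTT
  TFTTT
  TTT.T
  TT.TT
  T.TTT
Step 2: 4 trees catch fire, 3 burn out
  ...FT
  F.FTT
  TFT.T
  TT.TT
  T.TTT
Step 3: 5 trees catch fire, 4 burn out
  ....F
  ...FT
  F.F.T
  TF.TT
  T.TTT

....F
...FT
F.F.T
TF.TT
T.TTT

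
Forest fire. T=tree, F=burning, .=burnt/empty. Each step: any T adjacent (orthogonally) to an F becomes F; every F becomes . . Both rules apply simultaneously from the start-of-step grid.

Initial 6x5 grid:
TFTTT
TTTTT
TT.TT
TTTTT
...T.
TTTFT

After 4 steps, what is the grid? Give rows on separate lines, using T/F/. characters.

Step 1: 6 trees catch fire, 2 burn out
  F.FTT
  TFTTT
  TT.TT
  TTTTT
  ...F.
  TTF.F
Step 2: 6 trees catch fire, 6 burn out
  ...FT
  F.FTT
  TF.TT
  TTTFT
  .....
  TF...
Step 3: 8 trees catch fire, 6 burn out
  ....F
  ...FT
  F..FT
  TFF.F
  .....
  F....
Step 4: 3 trees catch fire, 8 burn out
  .....
  ....F
  ....F
  F....
  .....
  .....

.....
....F
....F
F....
.....
.....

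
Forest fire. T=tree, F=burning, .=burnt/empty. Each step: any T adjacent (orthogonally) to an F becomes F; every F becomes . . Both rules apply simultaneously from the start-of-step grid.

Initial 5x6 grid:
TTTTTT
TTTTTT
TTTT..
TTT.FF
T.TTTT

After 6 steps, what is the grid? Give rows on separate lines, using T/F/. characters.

Step 1: 2 trees catch fire, 2 burn out
  TTTTTT
  TTTTTT
  TTTT..
  TTT...
  T.TTFF
Step 2: 1 trees catch fire, 2 burn out
  TTTTTT
  TTTTTT
  TTTT..
  TTT...
  T.TF..
Step 3: 1 trees catch fire, 1 burn out
  TTTTTT
  TTTTTT
  TTTT..
  TTT...
  T.F...
Step 4: 1 trees catch fire, 1 burn out
  TTTTTT
  TTTTTT
  TTTT..
  TTF...
  T.....
Step 5: 2 trees catch fire, 1 burn out
  TTTTTT
  TTTTTT
  TTFT..
  TF....
  T.....
Step 6: 4 trees catch fire, 2 burn out
  TTTTTT
  TTFTTT
  TF.F..
  F.....
  T.....

TTTTTT
TTFTTT
TF.F..
F.....
T.....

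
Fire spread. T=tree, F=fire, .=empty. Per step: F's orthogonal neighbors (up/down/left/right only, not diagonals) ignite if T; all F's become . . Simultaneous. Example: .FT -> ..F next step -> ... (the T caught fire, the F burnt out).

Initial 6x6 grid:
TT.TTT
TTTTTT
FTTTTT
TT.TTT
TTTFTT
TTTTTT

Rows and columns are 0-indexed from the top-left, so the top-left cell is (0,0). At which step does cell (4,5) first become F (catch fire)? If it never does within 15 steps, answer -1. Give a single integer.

Step 1: cell (4,5)='T' (+7 fires, +2 burnt)
Step 2: cell (4,5)='F' (+11 fires, +7 burnt)
  -> target ignites at step 2
Step 3: cell (4,5)='.' (+8 fires, +11 burnt)
Step 4: cell (4,5)='.' (+3 fires, +8 burnt)
Step 5: cell (4,5)='.' (+2 fires, +3 burnt)
Step 6: cell (4,5)='.' (+1 fires, +2 burnt)
Step 7: cell (4,5)='.' (+0 fires, +1 burnt)
  fire out at step 7

2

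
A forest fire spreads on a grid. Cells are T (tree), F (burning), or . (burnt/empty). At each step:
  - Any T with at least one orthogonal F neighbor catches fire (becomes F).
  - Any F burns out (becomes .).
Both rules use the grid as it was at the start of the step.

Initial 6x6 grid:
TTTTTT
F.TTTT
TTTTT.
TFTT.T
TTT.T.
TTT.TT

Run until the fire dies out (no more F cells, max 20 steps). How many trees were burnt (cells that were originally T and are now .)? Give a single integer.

Answer: 24

Derivation:
Step 1: +6 fires, +2 burnt (F count now 6)
Step 2: +6 fires, +6 burnt (F count now 6)
Step 3: +5 fires, +6 burnt (F count now 5)
Step 4: +3 fires, +5 burnt (F count now 3)
Step 5: +2 fires, +3 burnt (F count now 2)
Step 6: +2 fires, +2 burnt (F count now 2)
Step 7: +0 fires, +2 burnt (F count now 0)
Fire out after step 7
Initially T: 28, now '.': 32
Total burnt (originally-T cells now '.'): 24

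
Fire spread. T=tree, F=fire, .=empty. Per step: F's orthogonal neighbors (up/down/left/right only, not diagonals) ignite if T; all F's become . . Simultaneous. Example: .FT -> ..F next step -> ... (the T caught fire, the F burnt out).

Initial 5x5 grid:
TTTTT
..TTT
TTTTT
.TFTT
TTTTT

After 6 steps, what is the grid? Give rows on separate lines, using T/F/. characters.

Step 1: 4 trees catch fire, 1 burn out
  TTTTT
  ..TTT
  TTFTT
  .F.FT
  TTFTT
Step 2: 6 trees catch fire, 4 burn out
  TTTTT
  ..FTT
  TF.FT
  ....F
  TF.FT
Step 3: 6 trees catch fire, 6 burn out
  TTFTT
  ...FT
  F...F
  .....
  F...F
Step 4: 3 trees catch fire, 6 burn out
  TF.FT
  ....F
  .....
  .....
  .....
Step 5: 2 trees catch fire, 3 burn out
  F...F
  .....
  .....
  .....
  .....
Step 6: 0 trees catch fire, 2 burn out
  .....
  .....
  .....
  .....
  .....

.....
.....
.....
.....
.....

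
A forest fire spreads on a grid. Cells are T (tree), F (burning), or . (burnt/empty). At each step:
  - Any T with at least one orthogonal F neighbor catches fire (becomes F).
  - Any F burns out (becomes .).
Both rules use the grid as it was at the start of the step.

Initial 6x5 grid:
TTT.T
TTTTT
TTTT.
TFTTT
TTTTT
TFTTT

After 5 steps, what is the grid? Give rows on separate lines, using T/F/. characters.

Step 1: 6 trees catch fire, 2 burn out
  TTT.T
  TTTTT
  TFTT.
  F.FTT
  TFTTT
  F.FTT
Step 2: 7 trees catch fire, 6 burn out
  TTT.T
  TFTTT
  F.FT.
  ...FT
  F.FTT
  ...FT
Step 3: 7 trees catch fire, 7 burn out
  TFT.T
  F.FTT
  ...F.
  ....F
  ...FT
  ....F
Step 4: 4 trees catch fire, 7 burn out
  F.F.T
  ...FT
  .....
  .....
  ....F
  .....
Step 5: 1 trees catch fire, 4 burn out
  ....T
  ....F
  .....
  .....
  .....
  .....

....T
....F
.....
.....
.....
.....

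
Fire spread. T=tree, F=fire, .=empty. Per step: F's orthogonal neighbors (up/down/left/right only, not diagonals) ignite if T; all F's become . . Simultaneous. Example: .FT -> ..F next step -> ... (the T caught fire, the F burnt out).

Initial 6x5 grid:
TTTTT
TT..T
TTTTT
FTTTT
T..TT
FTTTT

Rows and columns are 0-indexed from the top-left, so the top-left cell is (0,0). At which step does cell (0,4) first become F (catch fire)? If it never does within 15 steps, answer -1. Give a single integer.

Step 1: cell (0,4)='T' (+4 fires, +2 burnt)
Step 2: cell (0,4)='T' (+4 fires, +4 burnt)
Step 3: cell (0,4)='T' (+5 fires, +4 burnt)
Step 4: cell (0,4)='T' (+5 fires, +5 burnt)
Step 5: cell (0,4)='T' (+3 fires, +5 burnt)
Step 6: cell (0,4)='T' (+2 fires, +3 burnt)
Step 7: cell (0,4)='F' (+1 fires, +2 burnt)
  -> target ignites at step 7
Step 8: cell (0,4)='.' (+0 fires, +1 burnt)
  fire out at step 8

7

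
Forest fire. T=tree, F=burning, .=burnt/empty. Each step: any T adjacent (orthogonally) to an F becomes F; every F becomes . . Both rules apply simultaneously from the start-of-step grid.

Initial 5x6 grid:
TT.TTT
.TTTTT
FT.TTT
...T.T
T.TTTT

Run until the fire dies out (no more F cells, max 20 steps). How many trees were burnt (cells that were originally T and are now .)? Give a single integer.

Step 1: +1 fires, +1 burnt (F count now 1)
Step 2: +1 fires, +1 burnt (F count now 1)
Step 3: +2 fires, +1 burnt (F count now 2)
Step 4: +2 fires, +2 burnt (F count now 2)
Step 5: +3 fires, +2 burnt (F count now 3)
Step 6: +4 fires, +3 burnt (F count now 4)
Step 7: +3 fires, +4 burnt (F count now 3)
Step 8: +3 fires, +3 burnt (F count now 3)
Step 9: +1 fires, +3 burnt (F count now 1)
Step 10: +0 fires, +1 burnt (F count now 0)
Fire out after step 10
Initially T: 21, now '.': 29
Total burnt (originally-T cells now '.'): 20

Answer: 20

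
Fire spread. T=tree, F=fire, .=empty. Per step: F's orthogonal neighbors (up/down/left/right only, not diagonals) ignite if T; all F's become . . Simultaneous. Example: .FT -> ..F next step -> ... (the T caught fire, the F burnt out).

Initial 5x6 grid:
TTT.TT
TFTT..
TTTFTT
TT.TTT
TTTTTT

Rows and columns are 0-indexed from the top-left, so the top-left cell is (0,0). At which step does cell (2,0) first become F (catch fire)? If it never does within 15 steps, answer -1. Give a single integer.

Step 1: cell (2,0)='T' (+8 fires, +2 burnt)
Step 2: cell (2,0)='F' (+7 fires, +8 burnt)
  -> target ignites at step 2
Step 3: cell (2,0)='.' (+5 fires, +7 burnt)
Step 4: cell (2,0)='.' (+2 fires, +5 burnt)
Step 5: cell (2,0)='.' (+0 fires, +2 burnt)
  fire out at step 5

2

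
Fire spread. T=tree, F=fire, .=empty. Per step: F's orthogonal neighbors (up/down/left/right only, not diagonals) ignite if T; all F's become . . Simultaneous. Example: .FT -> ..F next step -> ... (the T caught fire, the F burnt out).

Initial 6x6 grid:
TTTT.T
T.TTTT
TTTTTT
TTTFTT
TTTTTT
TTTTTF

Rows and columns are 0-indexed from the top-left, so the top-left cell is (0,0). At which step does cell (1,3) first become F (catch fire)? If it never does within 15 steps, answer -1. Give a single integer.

Step 1: cell (1,3)='T' (+6 fires, +2 burnt)
Step 2: cell (1,3)='F' (+8 fires, +6 burnt)
  -> target ignites at step 2
Step 3: cell (1,3)='.' (+8 fires, +8 burnt)
Step 4: cell (1,3)='.' (+5 fires, +8 burnt)
Step 5: cell (1,3)='.' (+4 fires, +5 burnt)
Step 6: cell (1,3)='.' (+1 fires, +4 burnt)
Step 7: cell (1,3)='.' (+0 fires, +1 burnt)
  fire out at step 7

2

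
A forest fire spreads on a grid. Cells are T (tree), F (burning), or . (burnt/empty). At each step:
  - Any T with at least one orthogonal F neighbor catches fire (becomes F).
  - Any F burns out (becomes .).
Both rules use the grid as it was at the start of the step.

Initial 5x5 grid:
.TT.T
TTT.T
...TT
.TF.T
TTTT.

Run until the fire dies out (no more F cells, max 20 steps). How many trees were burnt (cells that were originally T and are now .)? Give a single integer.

Answer: 5

Derivation:
Step 1: +2 fires, +1 burnt (F count now 2)
Step 2: +2 fires, +2 burnt (F count now 2)
Step 3: +1 fires, +2 burnt (F count now 1)
Step 4: +0 fires, +1 burnt (F count now 0)
Fire out after step 4
Initially T: 15, now '.': 15
Total burnt (originally-T cells now '.'): 5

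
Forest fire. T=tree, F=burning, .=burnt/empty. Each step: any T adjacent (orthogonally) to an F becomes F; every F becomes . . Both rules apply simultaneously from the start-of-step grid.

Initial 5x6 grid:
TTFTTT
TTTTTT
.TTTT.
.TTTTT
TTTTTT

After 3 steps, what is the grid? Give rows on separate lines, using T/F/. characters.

Step 1: 3 trees catch fire, 1 burn out
  TF.FTT
  TTFTTT
  .TTTT.
  .TTTTT
  TTTTTT
Step 2: 5 trees catch fire, 3 burn out
  F...FT
  TF.FTT
  .TFTT.
  .TTTTT
  TTTTTT
Step 3: 6 trees catch fire, 5 burn out
  .....F
  F...FT
  .F.FT.
  .TFTTT
  TTTTTT

.....F
F...FT
.F.FT.
.TFTTT
TTTTTT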